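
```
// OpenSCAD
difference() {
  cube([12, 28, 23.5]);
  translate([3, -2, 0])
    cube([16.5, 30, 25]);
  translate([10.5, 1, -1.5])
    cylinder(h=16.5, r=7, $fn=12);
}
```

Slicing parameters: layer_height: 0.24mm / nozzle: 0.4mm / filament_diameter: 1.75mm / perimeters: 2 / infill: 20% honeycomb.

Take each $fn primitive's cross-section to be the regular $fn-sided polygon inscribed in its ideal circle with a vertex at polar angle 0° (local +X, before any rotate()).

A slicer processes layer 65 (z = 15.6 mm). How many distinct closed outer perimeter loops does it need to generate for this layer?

At z = 15.6 mm: the cube is present — its section is the full 12×28 rectangle; the 16.5×30 cube at (3, -2) contributes its full rectangle; the cylinder at (10.5, 1) is not intersected at this z (z outside [-1.5, 15]); Subtracting the remaining from the first: starting from the 12×28 cube, the 16.5×30 cube at (3, -2) partially overlaps it — only the 252.00 mm² overlap (of its 495.00 mm²) is removed, clipping the outline — 1 connected region. The result has 1 disconnected region.

1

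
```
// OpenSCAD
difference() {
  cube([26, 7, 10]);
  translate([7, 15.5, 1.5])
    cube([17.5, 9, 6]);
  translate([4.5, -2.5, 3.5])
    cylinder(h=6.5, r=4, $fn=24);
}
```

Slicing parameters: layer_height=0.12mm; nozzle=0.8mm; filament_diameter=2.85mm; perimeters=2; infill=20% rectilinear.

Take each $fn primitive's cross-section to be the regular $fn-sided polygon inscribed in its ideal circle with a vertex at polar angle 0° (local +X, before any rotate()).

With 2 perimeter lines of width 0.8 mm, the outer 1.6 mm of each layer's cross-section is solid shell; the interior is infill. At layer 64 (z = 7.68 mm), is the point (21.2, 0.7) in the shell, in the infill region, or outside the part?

shell

At z = 7.68 mm: the cube (footprint 26×7) is included at this height; the cube at (7, 15.5) is absent (z outside [1.5, 7.5]); the cylinder at (4.5, -2.5): section is a regular 24-gon, circumradius r=4; After the difference (first − rest): starting from the 26×7 cube, the r=4 cylinder at (4.5, -2.5) partially overlaps it — only the 6.36 mm² overlap (of its 49.69 mm²) is removed, clipping the outline — 1 connected region. Overall, the cross-section is a single solid region. The nearest boundary edge runs (26.00, 0.00)→(7.58, 0.00); distance from the point to it = 0.70 mm. The point is inside the cross-section, 0.70 mm from the nearest boundary — within the 1.6 mm shell band (2 × 0.8).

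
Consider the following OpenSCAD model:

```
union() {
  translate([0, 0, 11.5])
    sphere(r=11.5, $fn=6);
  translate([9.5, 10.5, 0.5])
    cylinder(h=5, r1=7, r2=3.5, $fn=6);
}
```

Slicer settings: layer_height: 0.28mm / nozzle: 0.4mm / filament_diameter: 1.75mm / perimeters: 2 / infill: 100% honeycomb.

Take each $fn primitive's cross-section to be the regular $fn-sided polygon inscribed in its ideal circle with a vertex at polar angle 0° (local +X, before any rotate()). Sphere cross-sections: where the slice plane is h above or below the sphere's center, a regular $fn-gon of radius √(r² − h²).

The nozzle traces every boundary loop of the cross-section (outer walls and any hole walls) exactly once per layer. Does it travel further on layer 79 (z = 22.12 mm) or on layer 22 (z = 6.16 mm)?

Layer 79 (z = 22.12): the r=11.5 sphere slices to a regular 6-gon of circumradius 4.412 (√(r²−h²) with h=10.62 from center) (perimeter = 2·6·4.412·sin(180°/6) = 26.47 mm); the cone at (9.5, 10.5) is absent (z outside [0.5, 5.5]); Combining (union): only the r=11.5 sphere is present, so the union is just that shape — boundary = 26.47 mm. So its perimeter = 26.47 mm. Layer 22 (z = 6.16): the r=11.5 sphere slices to a regular 6-gon of circumradius 10.185 (√(r²−h²) with h=5.34 from center) (perimeter = 2·6·10.185·sin(180°/6) = 61.11 mm); the cone at (9.5, 10.5) does not reach this height (z outside [0.5, 5.5]); Combining (union): only the r=11.5 sphere is present, so the union is just that shape — boundary = 61.11 mm. So its perimeter = 61.11 mm. Layer 22 is larger (61.11 vs 26.47 mm).

layer 22 (z = 6.16 mm)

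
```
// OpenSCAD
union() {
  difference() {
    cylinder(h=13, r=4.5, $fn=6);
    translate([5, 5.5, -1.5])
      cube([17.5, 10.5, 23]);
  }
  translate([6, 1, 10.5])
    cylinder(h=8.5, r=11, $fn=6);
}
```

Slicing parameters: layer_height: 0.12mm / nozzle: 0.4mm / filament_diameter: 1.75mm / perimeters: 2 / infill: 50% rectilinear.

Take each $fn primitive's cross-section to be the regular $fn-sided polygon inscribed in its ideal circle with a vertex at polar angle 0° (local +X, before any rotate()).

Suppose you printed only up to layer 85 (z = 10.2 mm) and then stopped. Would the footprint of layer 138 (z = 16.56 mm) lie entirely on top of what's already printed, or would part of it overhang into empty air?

part overhangs

Compare the two slices. At z = 10.2: the r=4.5 cylinder gives a regular 6-gon of circumradius 4.5 (constant along its height) (area = (6/2)·4.500²·sin(360°/6) = 52.61 mm²); the cube at (5, 5.5) is present — its section is the full 17.5×10.5 rectangle (area 183.75 mm²); Subtracting the remaining from the first: starting from the r=4.5 cylinder (52.61 mm²), the 17.5×10.5 cube at (5, 5.5) misses the remaining region (no effect) — area = 52.61 mm²; the cylinder at (6, 1) is not intersected at this z (z outside [10.5, 19]); Taking the union: only the result so far is present, so the union is just that shape — area = 52.61 mm². At z = 16.56: the cylinder does not reach this height (z outside [0, 13]); the cube at (5, 5.5) (footprint 17.5×10.5) is included at this height (area 183.75 mm²); Subtracting the remaining from the first: the first operand is absent here, so nothing remains; the r=11 cylinder at (6, 1) gives a regular 6-gon of circumradius 11 (constant along its height) (area = (6/2)·11.000²·sin(360°/6) = 314.37 mm²); Merging all regions: only the r=11 cylinder at (6, 1) is present, so the union is just that shape — area = 314.37 mm². Checking containment: at z = 16.56 the cross-section extends beyond the z = 10.2 cross-section by about 262.06 mm².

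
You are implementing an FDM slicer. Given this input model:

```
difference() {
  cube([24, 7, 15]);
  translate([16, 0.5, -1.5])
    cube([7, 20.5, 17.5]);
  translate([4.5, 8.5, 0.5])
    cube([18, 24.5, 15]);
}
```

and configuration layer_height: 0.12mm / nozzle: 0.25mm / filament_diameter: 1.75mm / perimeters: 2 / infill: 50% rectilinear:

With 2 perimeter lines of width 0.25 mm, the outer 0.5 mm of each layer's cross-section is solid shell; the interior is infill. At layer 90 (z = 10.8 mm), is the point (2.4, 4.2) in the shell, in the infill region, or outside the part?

At z = 10.8 mm: the cube (footprint 24×7) is included at this height; the cube at (16, 0.5) (footprint 7×20.5) is included at this height; the cube at (4.5, 8.5) is present — its section is the full 18×24.5 rectangle; Subtracting the remaining from the first: starting from the 24×7 cube, the 7×20.5 cube at (16, 0.5) partially overlaps it — only the 45.50 mm² overlap (of its 143.50 mm²) is removed, clipping the outline; the 18×24.5 cube at (4.5, 8.5) misses the remaining region (no effect) — 1 connected region. Overall, the cross-section is a single solid region. The nearest boundary edge runs (0.00, 0.00)→(0.00, 7.00); distance from the point to it = 2.40 mm. The point is inside the cross-section and 2.40 mm from the nearest boundary — more than the 0.5 mm shell width (2 × 0.25), so it's in the infill interior.

infill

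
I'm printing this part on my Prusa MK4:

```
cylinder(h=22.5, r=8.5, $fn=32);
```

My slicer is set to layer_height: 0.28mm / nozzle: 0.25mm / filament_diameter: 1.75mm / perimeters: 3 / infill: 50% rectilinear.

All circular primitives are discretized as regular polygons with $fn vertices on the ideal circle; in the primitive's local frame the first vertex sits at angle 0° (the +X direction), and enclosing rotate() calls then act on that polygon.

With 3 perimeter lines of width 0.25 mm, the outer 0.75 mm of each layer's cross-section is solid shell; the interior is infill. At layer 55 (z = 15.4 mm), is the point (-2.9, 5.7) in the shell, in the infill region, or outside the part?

At z = 15.4 mm: the r=8.5 cylinder contributes a regular 32-gon of circumradius 8.5. Overall, the cross-section is a single solid region. The nearest boundary edge runs (-3.25, 7.85)→(-4.72, 7.07); distance from the point to it = 2.07 mm. The point is inside the cross-section and 2.07 mm from the nearest boundary — more than the 0.75 mm shell width (3 × 0.25), so it's in the infill interior.

infill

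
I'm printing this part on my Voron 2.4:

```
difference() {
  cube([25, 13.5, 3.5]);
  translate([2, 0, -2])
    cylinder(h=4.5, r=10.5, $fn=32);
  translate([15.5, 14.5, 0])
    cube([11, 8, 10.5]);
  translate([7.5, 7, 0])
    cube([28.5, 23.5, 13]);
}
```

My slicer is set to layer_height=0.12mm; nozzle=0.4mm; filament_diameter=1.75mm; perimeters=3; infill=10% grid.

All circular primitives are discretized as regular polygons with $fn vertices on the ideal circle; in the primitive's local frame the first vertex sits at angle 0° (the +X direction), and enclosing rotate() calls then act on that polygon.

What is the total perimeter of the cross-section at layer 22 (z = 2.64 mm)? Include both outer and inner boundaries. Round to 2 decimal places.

At z = 2.64 mm: the 25×13.5 cube contributes its full rectangle (perimeter 77.00 mm); the cylinder at (2, 0) is absent (z outside [-2, 2.5]); the cube at (15.5, 14.5) is present — its section is the full 11×8 rectangle (perimeter 38.00 mm); the cube at (7.5, 7) (footprint 28.5×23.5) is included at this height (perimeter 104.00 mm); Subtracting the remaining from the first: starting from the 25×13.5 cube, the 11×8 cube at (15.5, 14.5) misses the remaining region (no effect); the 28.5×23.5 cube at (7.5, 7) partially overlaps it — only the 113.75 mm² overlap (of its 669.75 mm²) is removed, clipping the outline — boundary = 77.00 mm. Overall, the cross-section is a single solid region. Total boundary length (outer) = 77.00 mm.

77.00 mm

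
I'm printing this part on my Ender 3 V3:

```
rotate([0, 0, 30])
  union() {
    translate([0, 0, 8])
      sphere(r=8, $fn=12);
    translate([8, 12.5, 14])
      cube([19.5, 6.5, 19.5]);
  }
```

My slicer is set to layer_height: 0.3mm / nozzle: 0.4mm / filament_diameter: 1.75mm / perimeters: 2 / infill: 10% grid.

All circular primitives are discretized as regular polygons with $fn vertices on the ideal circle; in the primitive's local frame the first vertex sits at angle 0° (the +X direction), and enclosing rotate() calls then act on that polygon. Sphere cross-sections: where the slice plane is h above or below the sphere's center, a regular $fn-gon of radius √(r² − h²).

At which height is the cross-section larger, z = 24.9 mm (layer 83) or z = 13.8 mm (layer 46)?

Layer 83 (z = 24.9): the sphere does not reach this height (|z−center|=16.900 > r=8); the cube at (8, 12.5) (footprint 19.5×6.5) is included at this height (area 126.75 mm²); Combining (union): only the 19.5×6.5 cube at (8, 12.5) is present, so the union is just that shape — area = 126.75 mm²; (rotated 30° about Z; rotation is an isometry so areas/perimeters/island counts are preserved). So its area = 126.75 mm². Layer 46 (z = 13.8): the r=8 sphere contributes a regular 12-gon of circumradius √(8²−5.8²) = 5.510 (area = (12/2)·5.510²·sin(360°/12) = 91.08 mm²); the cube at (8, 12.5) is not intersected at this z (z outside [14, 33.5]); Merging all regions: only the r=8 sphere is present, so the union is just that shape — area = 91.08 mm²; (rotated 30° about Z; rotation is an isometry so areas/perimeters/island counts are preserved). So its area = 91.08 mm². Layer 83 is larger (126.75 vs 91.08 mm²).

layer 83 (z = 24.9 mm)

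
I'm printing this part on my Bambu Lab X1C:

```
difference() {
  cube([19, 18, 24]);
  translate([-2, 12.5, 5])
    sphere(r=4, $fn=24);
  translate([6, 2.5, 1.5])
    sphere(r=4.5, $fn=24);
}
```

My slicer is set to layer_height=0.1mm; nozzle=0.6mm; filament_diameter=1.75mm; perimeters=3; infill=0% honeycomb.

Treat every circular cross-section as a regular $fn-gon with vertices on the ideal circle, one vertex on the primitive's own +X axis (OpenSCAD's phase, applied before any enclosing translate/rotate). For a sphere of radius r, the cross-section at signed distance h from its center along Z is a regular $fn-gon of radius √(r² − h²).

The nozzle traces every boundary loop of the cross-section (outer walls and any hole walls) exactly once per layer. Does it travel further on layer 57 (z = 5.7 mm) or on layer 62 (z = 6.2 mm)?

Layer 57 (z = 5.7): the cube is present — its section is the full 19×18 rectangle (perimeter 74.00 mm); the sphere at (-2, 12.5): section is a regular 24-gon, circumradius = √(r²−h²) = √(4²−0.7²) = 3.938 (perimeter = 2·24·3.938·sin(180°/24) = 24.67 mm); the sphere at (6, 2.5): section is a regular 24-gon, circumradius = √(r²−h²) = √(4.5²−4.2²) = 1.616 (perimeter = 2·24·1.616·sin(180°/24) = 10.12 mm); Taking the first minus the rest: starting from the 19×18 cube, the r=4 sphere at (-2, 12.5) partially overlaps it — only the 9.13 mm² overlap (of its 48.17 mm²) is removed, clipping the outline; the r=4.5 sphere at (6, 2.5) lies wholly inside it (removes its full 8.11 mm² and its 10.12 mm outline becomes a hole wall) — boundary (outer + 1 inner loop) = 85.49 mm. So its perimeter = 85.49 mm. Layer 62 (z = 6.2): the cube is present — its section is the full 19×18 rectangle (perimeter 74.00 mm); the sphere at (-2, 12.5): section is a regular 24-gon, circumradius = √(r²−h²) = √(4²−1.2²) = 3.816 (perimeter = 2·24·3.816·sin(180°/24) = 23.91 mm); the sphere at (6, 2.5) is absent (|z−center|=4.700 > r=4.5); After the difference (first − rest): starting from the 19×18 cube, the r=4 sphere at (-2, 12.5) partially overlaps it — only the 8.17 mm² overlap (of its 45.22 mm²) is removed, clipping the outline — boundary = 75.27 mm. So its perimeter = 75.27 mm. Layer 57 is larger (85.49 vs 75.27 mm).

layer 57 (z = 5.7 mm)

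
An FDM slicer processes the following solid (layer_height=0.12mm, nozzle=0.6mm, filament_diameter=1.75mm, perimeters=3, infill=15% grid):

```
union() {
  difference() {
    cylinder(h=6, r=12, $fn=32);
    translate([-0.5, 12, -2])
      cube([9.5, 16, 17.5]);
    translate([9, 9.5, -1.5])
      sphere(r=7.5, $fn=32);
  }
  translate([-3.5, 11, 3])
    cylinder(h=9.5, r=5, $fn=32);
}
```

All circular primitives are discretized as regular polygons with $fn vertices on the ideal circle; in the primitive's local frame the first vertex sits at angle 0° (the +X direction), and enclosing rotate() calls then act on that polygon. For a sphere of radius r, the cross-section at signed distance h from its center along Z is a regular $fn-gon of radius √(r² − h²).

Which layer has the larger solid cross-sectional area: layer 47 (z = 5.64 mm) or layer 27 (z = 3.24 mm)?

Layer 47 (z = 5.64): the r=12 cylinder gives a regular 32-gon of circumradius 12 (constant along its height) (area = (32/2)·12.000²·sin(360°/32) = 449.49 mm²); the 9.5×16 cube at (-0.5, 12) contributes its full rectangle (area 152.00 mm²); the r=7.5 sphere at (9, 9.5) slices to a regular 32-gon of circumradius 2.296 (√(r²−h²) with h=7.14 from center) (area = (32/2)·2.296²·sin(360°/32) = 16.45 mm²); Taking the first minus the rest: starting from the r=12 cylinder (449.49 mm²), the 9.5×16 cube at (-0.5, 12) misses the remaining region (no effect); the r=7.5 sphere at (9, 9.5) partially overlaps it — only the 3.08 mm² overlap (of its 16.45 mm²) is removed, clipping the outline — area = 446.41 mm²; the cylinder at (-3.5, 11): section is a regular 32-gon, circumradius r=5 (area = (32/2)·5.000²·sin(360°/32) = 78.04 mm²); Combining (union): the regions partially overlap — summed areas 524.45 mm² minus the doubly-counted overlap 39.64 mm² gives 484.80 mm² — area = 484.80 mm². So its area = 484.80 mm². Layer 27 (z = 3.24): the r=12 cylinder gives a regular 32-gon of circumradius 12 (constant along its height) (area = (32/2)·12.000²·sin(360°/32) = 449.49 mm²); the cube at (-0.5, 12) is present — its section is the full 9.5×16 rectangle (area 152.00 mm²); the sphere at (9, 9.5): section is a regular 32-gon, circumradius = √(r²−h²) = √(7.5²−4.74²) = 5.812 (area = (32/2)·5.812²·sin(360°/32) = 105.45 mm²); After the difference (first − rest): starting from the r=12 cylinder (449.49 mm²), the 9.5×16 cube at (-0.5, 12) misses the remaining region (no effect); the r=7.5 sphere at (9, 9.5) partially overlaps it — only the 34.98 mm² overlap (of its 105.45 mm²) is removed, clipping the outline — area = 414.51 mm²; the cylinder at (-3.5, 11): section is a regular 32-gon, circumradius r=5 (area = (32/2)·5.000²·sin(360°/32) = 78.04 mm²); Combining (union): the regions partially overlap — summed areas 492.55 mm² minus the doubly-counted overlap 39.64 mm² gives 452.90 mm² — area = 452.90 mm². So its area = 452.90 mm². Layer 47 is larger (484.80 vs 452.90 mm²).

layer 47 (z = 5.64 mm)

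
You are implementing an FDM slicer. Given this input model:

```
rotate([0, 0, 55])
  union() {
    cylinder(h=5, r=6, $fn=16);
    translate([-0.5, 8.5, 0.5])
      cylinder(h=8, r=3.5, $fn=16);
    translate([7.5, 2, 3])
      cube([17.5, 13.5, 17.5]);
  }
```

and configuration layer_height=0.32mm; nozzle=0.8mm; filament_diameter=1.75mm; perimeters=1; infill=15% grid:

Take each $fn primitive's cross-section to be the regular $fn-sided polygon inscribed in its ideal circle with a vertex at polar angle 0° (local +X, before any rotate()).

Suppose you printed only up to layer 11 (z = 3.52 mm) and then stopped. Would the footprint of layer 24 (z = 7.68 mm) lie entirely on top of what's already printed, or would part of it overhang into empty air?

entirely on top

Compare the two slices. At z = 3.52: the cylinder: section is a regular 16-gon, circumradius r=6 (area = (16/2)·6.000²·sin(360°/16) = 110.21 mm²); the r=3.5 cylinder at (-0.5, 8.5) contributes a regular 16-gon of circumradius 3.5 (area = (16/2)·3.500²·sin(360°/16) = 37.50 mm²); the cube at (7.5, 2) is present — its section is the full 17.5×13.5 rectangle (area 236.25 mm²); Combining (union): the regions partially overlap — summed areas 383.97 mm² minus the doubly-counted overlap 2.18 mm² gives 381.79 mm² — area = 381.79 mm²; (whole slice rotated 55° about Z — lengths, areas and connectivity unchanged). At z = 7.68: the cylinder is absent (z outside [0, 5]); the r=3.5 cylinder at (-0.5, 8.5) contributes a regular 16-gon of circumradius 3.5 (area = (16/2)·3.500²·sin(360°/16) = 37.50 mm²); the 17.5×13.5 cube at (7.5, 2) contributes its full rectangle (area 236.25 mm²); Combining (union): the 2 present regions are separate (no shared area or edge), so areas and boundary lengths simply add and each stays a separate island — area = 273.75 mm²; (rotated 55° about Z; rotation is an isometry so areas/perimeters/island counts are preserved). Checking containment: the cross-section at z = 7.68 is a subset of the cross-section at z = 3.52.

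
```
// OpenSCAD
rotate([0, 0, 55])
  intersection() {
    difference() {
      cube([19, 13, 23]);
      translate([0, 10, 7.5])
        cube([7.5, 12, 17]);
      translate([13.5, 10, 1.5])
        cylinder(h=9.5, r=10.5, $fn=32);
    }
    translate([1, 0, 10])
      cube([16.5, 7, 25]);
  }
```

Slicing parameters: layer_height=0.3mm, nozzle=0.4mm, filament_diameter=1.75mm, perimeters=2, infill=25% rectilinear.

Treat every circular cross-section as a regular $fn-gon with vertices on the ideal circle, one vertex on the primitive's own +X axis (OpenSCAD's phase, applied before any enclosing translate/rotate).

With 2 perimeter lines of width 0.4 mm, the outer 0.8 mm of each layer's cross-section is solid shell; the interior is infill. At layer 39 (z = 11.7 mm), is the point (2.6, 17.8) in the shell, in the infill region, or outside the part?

At z = 11.7 mm: the 19×13 cube contributes its full rectangle; the cube at (0, 10) (footprint 7.5×12) is included at this height; the cylinder at (13.5, 10) does not reach this height (z outside [1.5, 11]); After the difference (first − rest): starting from the 19×13 cube, the 7.5×12 cube at (0, 10) partially overlaps it — only the 22.50 mm² overlap (of its 90.00 mm²) is removed, clipping the outline — 1 connected region; the cube at (1, 0) (footprint 16.5×7) is included at this height; Taking the intersection: the 16.5×7 cube at (1, 0) lies inside the result so far, so the common part is the 16.5×7 cube at (1, 0) itself — 1 connected region; (whole slice rotated 55° about Z — lengths, areas and connectivity unchanged). Overall, the cross-section is a single solid region. Undo the 55° rotation: the query point maps to (16.072, 8.080) in the un-rotated model frame. The nearest boundary edge runs (1.00, 7.00)→(17.50, 7.00); distance from the point to it = 1.08 mm. The point is not inside any of the regions above, so it lies outside the cross-section (1.08 mm from the nearest boundary).

outside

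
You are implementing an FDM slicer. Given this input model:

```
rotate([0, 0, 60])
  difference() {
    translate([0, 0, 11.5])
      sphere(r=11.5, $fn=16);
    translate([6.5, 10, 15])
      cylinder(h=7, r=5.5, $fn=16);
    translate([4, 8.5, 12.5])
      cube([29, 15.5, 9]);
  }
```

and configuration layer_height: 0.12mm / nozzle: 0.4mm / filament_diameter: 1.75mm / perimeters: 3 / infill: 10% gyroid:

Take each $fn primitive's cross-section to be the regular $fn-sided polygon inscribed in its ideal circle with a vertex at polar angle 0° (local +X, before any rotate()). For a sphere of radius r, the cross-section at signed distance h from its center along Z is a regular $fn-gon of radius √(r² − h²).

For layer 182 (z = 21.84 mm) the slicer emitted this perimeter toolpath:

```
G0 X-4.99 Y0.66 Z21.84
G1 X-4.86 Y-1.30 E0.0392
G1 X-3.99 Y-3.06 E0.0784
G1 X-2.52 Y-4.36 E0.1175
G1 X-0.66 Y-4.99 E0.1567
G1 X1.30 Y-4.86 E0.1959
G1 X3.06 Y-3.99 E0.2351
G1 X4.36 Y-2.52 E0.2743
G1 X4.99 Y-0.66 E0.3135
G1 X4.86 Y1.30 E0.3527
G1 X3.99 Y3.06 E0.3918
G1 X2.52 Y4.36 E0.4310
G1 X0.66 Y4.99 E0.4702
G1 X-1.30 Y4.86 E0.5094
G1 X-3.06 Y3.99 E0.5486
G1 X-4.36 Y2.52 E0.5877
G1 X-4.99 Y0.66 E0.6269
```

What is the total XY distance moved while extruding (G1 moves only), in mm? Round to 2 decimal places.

31.42 mm

Sum the Euclidean lengths of each G1 segment: total = 31.42 mm.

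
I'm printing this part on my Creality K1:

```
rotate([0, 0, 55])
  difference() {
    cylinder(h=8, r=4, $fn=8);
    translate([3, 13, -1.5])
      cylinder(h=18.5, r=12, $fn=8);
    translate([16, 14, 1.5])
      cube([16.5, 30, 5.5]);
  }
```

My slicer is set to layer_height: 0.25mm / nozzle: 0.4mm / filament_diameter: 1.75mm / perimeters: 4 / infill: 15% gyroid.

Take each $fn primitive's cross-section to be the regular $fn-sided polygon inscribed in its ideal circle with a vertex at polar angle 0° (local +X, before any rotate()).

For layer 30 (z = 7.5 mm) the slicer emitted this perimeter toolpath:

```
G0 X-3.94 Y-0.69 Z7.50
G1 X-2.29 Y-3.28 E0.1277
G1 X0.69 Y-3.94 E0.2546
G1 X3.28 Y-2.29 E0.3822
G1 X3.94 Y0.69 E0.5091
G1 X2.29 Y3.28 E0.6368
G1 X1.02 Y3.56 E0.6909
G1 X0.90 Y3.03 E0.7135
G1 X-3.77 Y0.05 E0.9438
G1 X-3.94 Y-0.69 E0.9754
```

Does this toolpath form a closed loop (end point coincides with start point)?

yes

Start point (G0): (-3.94, -0.69). End point (last G1): the path returns to the start — closed.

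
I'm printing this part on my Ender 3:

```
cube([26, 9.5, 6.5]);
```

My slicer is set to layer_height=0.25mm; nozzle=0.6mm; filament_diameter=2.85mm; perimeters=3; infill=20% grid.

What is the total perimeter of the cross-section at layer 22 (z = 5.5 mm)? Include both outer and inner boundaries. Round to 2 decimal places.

71.00 mm

At z = 5.5 mm: the cube (footprint 26×9.5) is included at this height (perimeter 71.00 mm). Overall, the cross-section is a single solid region. Total boundary length (outer) = 71.00 mm.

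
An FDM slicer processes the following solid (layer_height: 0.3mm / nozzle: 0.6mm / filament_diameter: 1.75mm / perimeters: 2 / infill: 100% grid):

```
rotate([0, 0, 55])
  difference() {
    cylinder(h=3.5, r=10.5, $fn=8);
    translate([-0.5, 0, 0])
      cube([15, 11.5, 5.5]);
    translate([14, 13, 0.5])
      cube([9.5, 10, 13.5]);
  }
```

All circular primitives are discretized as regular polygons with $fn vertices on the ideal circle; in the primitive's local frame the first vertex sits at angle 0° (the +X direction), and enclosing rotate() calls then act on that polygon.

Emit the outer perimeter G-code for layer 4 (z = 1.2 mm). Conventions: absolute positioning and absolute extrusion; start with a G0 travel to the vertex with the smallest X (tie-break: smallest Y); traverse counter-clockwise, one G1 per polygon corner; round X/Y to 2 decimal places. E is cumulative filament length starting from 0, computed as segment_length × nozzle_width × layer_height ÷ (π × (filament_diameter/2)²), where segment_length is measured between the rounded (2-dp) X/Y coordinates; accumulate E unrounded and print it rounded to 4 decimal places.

At z = 1.2 mm: the cylinder: section is a regular 8-gon, circumradius r=10.5; the 15×11.5 cube at (-0.5, 0) contributes its full rectangle; the cube at (14, 13) is present — its section is the full 9.5×10 rectangle; Taking the first minus the rest: starting from the r=10.5 cylinder, the 15×11.5 cube at (-0.5, 0) partially overlaps it — only the 83.16 mm² overlap (of its 172.50 mm²) is removed, clipping the outline; the 9.5×10 cube at (14, 13) misses the remaining region (no effect) — 1 connected region; (rotated 55° about Z; rotation is an isometry so areas/perimeters/island counts are preserved). The outline is a single polygon with 8 vertices. Extrusion per mm of travel: 0.6 × 0.3 / (π × 0.875²) = 0.074835. Accumulating E over each segment gives final E = 5.1604.

G0 X-10.34 Y-1.82 Z1.20
G1 X-6.02 Y-8.60 E0.6016
G1 X1.82 Y-10.34 E1.2026
G1 X8.60 Y-6.02 E1.8042
G1 X10.34 Y1.82 E2.4052
G1 X6.02 Y8.60 E3.0068
G1 X-0.29 Y-0.41 E3.8300
G1 X-8.72 Y5.49 E4.6000
G1 X-10.34 Y-1.82 E5.1604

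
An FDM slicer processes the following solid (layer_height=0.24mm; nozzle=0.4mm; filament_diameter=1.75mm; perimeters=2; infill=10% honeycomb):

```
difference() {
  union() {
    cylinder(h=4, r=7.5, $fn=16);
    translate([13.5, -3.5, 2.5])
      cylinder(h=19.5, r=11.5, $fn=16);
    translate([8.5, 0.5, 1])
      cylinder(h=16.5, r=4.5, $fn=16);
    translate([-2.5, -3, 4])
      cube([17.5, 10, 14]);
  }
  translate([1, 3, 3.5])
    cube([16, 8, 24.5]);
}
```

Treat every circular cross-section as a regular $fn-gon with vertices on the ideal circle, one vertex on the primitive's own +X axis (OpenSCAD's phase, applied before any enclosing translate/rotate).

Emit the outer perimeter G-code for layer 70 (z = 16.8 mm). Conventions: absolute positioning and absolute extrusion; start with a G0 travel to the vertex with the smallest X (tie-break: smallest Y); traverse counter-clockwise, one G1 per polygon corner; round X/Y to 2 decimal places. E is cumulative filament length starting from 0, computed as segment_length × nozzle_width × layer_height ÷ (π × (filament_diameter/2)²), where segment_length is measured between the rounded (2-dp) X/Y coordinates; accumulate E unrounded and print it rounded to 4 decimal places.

G0 X-2.50 Y-3.00 Z16.80
G1 X2.10 Y-3.00 E0.1836
G1 X2.00 Y-3.50 E0.2039
G1 X2.88 Y-7.90 E0.3830
G1 X5.37 Y-11.63 E0.5620
G1 X9.10 Y-14.12 E0.7410
G1 X13.50 Y-15.00 E0.9201
G1 X17.90 Y-14.12 E1.0992
G1 X21.63 Y-11.63 E1.2782
G1 X24.12 Y-7.90 E1.4572
G1 X25.00 Y-3.50 E1.6363
G1 X24.12 Y0.90 E1.8154
G1 X21.63 Y4.63 E1.9944
G1 X17.90 Y7.12 E2.1734
G1 X17.00 Y7.30 E2.2100
G1 X17.00 Y3.00 E2.3816
G1 X1.00 Y3.00 E3.0202
G1 X1.00 Y7.00 E3.1799
G1 X-2.50 Y7.00 E3.3196
G1 X-2.50 Y-3.00 E3.7187

At z = 16.8 mm: the cylinder does not reach this height (z outside [0, 4]); the cylinder at (13.5, -3.5): section is a regular 16-gon, circumradius r=11.5; the cylinder at (8.5, 0.5): section is a regular 16-gon, circumradius r=4.5; the cube at (-2.5, -3) is present — its section is the full 17.5×10 rectangle; Taking the union: the regions partially overlap (shared area 170.00 mm²), so overlapping operands fuse into one piece — 1 connected region; the 16×8 cube at (1, 3) contributes its full rectangle; Taking the first minus the rest: starting from the result so far, the 16×8 cube at (1, 3) partially overlaps it — only the 68.77 mm² overlap (of its 128.00 mm²) is removed, clipping the outline — 1 connected region. The outline is a single polygon with 19 vertices. Extrusion per mm of travel: 0.4 × 0.24 / (π × 0.875²) = 0.039912. Accumulating E over each segment gives final E = 3.7187.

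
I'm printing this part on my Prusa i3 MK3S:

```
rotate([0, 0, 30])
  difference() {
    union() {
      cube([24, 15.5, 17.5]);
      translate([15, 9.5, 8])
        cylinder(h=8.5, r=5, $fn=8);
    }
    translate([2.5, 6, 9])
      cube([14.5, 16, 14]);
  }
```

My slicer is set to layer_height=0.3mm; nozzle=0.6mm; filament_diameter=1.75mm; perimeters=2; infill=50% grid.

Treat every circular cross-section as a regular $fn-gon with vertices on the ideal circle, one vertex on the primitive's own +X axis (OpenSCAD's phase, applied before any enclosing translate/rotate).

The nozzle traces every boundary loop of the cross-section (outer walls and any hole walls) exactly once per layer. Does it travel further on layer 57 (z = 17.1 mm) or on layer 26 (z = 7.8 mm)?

Layer 57 (z = 17.1): the 24×15.5 cube contributes its full rectangle (perimeter 79.00 mm); the cylinder at (15, 9.5) does not reach this height (z outside [8, 16.5]); Combining (union): only the 24×15.5 cube is present, so the union is just that shape — boundary = 79.00 mm; the 14.5×16 cube at (2.5, 6) contributes its full rectangle (perimeter 61.00 mm); Taking the first minus the rest: starting from the result so far, the 14.5×16 cube at (2.5, 6) partially overlaps it — only the 137.75 mm² overlap (of its 232.00 mm²) is removed, clipping the outline — boundary = 98.00 mm; (rotated 30° about Z; rotation is an isometry so areas/perimeters/island counts are preserved). So its perimeter = 98.00 mm. Layer 26 (z = 7.8): the cube is present — its section is the full 24×15.5 rectangle (perimeter 79.00 mm); the cylinder at (15, 9.5) is absent (z outside [8, 16.5]); Merging all regions: only the 24×15.5 cube is present, so the union is just that shape — boundary = 79.00 mm; the cube at (2.5, 6) does not reach this height (z outside [9, 23]); After the difference (first − rest): none of the subtracted shapes is present at this height, so the result so far is unchanged — boundary = 79.00 mm; (rotated 30° about Z; rotation is an isometry so areas/perimeters/island counts are preserved). So its perimeter = 79.00 mm. Layer 57 is larger (98.00 vs 79.00 mm).

layer 57 (z = 17.1 mm)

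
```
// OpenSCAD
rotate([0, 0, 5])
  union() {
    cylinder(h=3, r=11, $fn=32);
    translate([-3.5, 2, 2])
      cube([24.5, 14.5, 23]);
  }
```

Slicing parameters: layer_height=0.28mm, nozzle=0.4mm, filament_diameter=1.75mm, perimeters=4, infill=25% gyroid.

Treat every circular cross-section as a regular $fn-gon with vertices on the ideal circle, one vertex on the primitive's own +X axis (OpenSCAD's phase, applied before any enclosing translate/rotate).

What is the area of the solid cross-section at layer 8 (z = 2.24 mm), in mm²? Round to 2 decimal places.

629.62 mm²

At z = 2.24 mm: the r=11 cylinder gives a regular 32-gon of circumradius 11 (constant along its height) (area = (32/2)·11.000²·sin(360°/32) = 377.69 mm²); the 24.5×14.5 cube at (-3.5, 2) contributes its full rectangle (area 355.25 mm²); Merging all regions: the regions partially overlap — summed areas 732.94 mm² minus the doubly-counted overlap 103.33 mm² gives 629.62 mm² — area = 629.62 mm²; (rotated 5° about Z; rotation is an isometry so areas/perimeters/island counts are preserved). Overall, the cross-section is a single solid region. Net area = 629.62 mm².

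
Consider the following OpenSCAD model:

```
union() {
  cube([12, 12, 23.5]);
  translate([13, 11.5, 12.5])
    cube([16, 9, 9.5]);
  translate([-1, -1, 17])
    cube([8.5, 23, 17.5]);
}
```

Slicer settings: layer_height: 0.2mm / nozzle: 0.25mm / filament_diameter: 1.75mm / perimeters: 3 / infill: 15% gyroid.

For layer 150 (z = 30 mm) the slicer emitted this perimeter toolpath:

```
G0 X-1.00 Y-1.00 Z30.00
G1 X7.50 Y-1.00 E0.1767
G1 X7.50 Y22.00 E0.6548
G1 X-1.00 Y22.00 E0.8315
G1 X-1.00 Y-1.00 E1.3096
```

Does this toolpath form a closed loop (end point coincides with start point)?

yes

Start point (G0): (-1.00, -1.00). End point (last G1): the path returns to the start — closed.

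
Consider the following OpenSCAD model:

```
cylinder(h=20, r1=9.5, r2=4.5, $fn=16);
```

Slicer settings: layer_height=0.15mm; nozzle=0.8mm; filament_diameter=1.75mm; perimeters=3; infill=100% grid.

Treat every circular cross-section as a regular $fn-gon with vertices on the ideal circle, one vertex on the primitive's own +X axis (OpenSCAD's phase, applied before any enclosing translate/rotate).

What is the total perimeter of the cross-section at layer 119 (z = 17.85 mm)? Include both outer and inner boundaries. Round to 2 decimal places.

31.45 mm

At z = 17.85 mm: the cone (r1=9.5→r2=4.5) has section circumradius 5.037 here — a regular 16-gon (perimeter = 2·16·5.037·sin(180°/16) = 31.45 mm). Overall, the cross-section is a single solid region. Total boundary length (outer) = 31.45 mm.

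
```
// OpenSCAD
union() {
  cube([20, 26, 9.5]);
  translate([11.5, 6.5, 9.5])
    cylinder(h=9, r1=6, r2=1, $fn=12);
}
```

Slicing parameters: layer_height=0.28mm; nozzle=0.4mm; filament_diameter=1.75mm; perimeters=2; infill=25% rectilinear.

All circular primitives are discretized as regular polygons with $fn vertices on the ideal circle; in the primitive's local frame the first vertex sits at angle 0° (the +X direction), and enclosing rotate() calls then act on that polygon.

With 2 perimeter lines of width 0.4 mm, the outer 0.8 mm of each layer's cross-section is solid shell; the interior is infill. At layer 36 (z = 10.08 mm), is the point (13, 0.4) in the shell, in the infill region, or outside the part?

At z = 10.08 mm: the cube is not intersected at this z (z outside [0, 9.5]); the cone at (11.5, 6.5): at t=0.064 of its height the radius interpolates to r₁+(r₂−r₁)t = 5.678, giving a regular 12-gon of that circumradius; Merging all regions: only the cone at (11.5, 6.5) is present, so the union is just that shape — 1 connected region. Overall, the cross-section is a single solid region. The nearest boundary edge runs (11.50, 0.82)→(14.34, 1.58); distance from the point to it = 0.80 mm. The point is not inside any of the regions above, so it lies outside the cross-section (0.80 mm from the nearest boundary).

outside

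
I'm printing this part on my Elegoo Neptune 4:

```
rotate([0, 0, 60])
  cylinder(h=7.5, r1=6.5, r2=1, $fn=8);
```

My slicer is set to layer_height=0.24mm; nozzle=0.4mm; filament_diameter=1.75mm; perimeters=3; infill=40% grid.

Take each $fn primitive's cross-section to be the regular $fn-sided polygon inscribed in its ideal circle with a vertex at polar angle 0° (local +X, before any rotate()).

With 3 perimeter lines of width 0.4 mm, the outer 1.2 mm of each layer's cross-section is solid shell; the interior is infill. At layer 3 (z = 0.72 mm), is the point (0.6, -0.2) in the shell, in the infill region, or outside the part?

At z = 0.72 mm: the cone (r1=6.5→r2=1) has section circumradius 5.972 here — a regular 8-gon; (rotated 60° about Z; rotation is an isometry so areas/perimeters/island counts are preserved). Overall, the cross-section is a single solid region. Undo the 60° rotation: the query point maps to (0.127, -0.620) in the un-rotated model frame. The nearest boundary edge runs (-0.00, -5.97)→(4.22, -4.22); distance from the point to it = 4.90 mm. The point is inside the cross-section and 4.90 mm from the nearest boundary — more than the 1.2 mm shell width (3 × 0.4), so it's in the infill interior.

infill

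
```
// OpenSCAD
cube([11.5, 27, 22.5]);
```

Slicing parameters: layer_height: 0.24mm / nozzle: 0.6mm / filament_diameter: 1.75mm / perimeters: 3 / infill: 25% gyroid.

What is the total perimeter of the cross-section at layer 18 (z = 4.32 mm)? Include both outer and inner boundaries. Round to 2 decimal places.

77.00 mm

At z = 4.32 mm: the cube (footprint 11.5×27) is included at this height (perimeter 77.00 mm). Overall, the cross-section is a single solid region. Total boundary length (outer) = 77.00 mm.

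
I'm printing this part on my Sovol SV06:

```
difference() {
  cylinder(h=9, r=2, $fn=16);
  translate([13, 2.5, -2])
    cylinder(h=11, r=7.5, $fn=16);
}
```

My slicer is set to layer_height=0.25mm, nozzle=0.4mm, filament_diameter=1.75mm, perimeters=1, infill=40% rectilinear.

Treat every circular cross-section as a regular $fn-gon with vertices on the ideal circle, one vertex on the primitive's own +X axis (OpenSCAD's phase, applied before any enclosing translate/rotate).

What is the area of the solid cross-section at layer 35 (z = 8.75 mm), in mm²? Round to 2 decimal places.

12.25 mm²

At z = 8.75 mm: the r=2 cylinder gives a regular 16-gon of circumradius 2 (constant along its height) (area = (16/2)·2.000²·sin(360°/16) = 12.25 mm²); the r=7.5 cylinder at (13, 2.5) gives a regular 16-gon of circumradius 7.5 (constant along its height) (area = (16/2)·7.500²·sin(360°/16) = 172.21 mm²); Taking the first minus the rest: starting from the r=2 cylinder (12.25 mm²), the r=7.5 cylinder at (13, 2.5) misses the remaining region (no effect) — area = 12.25 mm². Overall, the cross-section is a single solid region. Net area = 12.25 mm².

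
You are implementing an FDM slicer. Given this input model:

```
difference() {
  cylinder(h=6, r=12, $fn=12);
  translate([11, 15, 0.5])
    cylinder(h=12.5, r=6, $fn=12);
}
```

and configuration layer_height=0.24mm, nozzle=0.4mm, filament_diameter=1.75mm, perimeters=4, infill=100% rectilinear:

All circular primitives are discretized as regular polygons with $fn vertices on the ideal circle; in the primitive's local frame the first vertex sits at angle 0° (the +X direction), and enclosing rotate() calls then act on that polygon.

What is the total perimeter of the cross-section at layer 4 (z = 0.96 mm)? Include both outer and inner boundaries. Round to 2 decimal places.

74.54 mm

At z = 0.96 mm: the cylinder: section is a regular 12-gon, circumradius r=12 (perimeter = 2·12·12.000·sin(180°/12) = 74.54 mm); the cylinder at (11, 15): section is a regular 12-gon, circumradius r=6 (perimeter = 2·12·6.000·sin(180°/12) = 37.27 mm); Taking the first minus the rest: starting from the r=12 cylinder, the r=6 cylinder at (11, 15) misses the remaining region (no effect) — boundary = 74.54 mm. Overall, the cross-section is a single solid region. Total boundary length (outer) = 74.54 mm.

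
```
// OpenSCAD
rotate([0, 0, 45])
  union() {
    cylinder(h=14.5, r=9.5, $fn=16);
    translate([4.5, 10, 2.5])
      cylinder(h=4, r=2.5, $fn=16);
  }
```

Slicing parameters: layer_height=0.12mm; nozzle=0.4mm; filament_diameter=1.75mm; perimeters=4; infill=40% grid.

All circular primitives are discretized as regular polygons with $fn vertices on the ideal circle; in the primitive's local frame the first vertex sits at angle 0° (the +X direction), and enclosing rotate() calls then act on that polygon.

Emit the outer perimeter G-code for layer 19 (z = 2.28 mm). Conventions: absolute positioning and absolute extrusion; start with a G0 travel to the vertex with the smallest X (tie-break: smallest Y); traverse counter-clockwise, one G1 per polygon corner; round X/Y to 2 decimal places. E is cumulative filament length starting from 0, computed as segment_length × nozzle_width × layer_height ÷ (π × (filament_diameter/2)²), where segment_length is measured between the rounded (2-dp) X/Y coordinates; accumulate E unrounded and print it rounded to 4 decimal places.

G0 X-9.50 Y0.00 Z2.28
G1 X-8.78 Y-3.64 E0.0740
G1 X-6.72 Y-6.72 E0.1480
G1 X-3.64 Y-8.78 E0.2219
G1 X0.00 Y-9.50 E0.2960
G1 X3.64 Y-8.78 E0.3700
G1 X6.72 Y-6.72 E0.4440
G1 X8.78 Y-3.64 E0.5179
G1 X9.50 Y0.00 E0.5920
G1 X8.78 Y3.64 E0.6660
G1 X6.72 Y6.72 E0.7400
G1 X3.64 Y8.78 E0.8139
G1 X0.00 Y9.50 E0.8880
G1 X-3.64 Y8.78 E0.9620
G1 X-6.72 Y6.72 E1.0359
G1 X-8.78 Y3.64 E1.1099
G1 X-9.50 Y0.00 E1.1839

At z = 2.28 mm: the cylinder: section is a regular 16-gon, circumradius r=9.5; the cylinder at (4.5, 10) is absent (z outside [2.5, 6.5]); Taking the union: only the r=9.5 cylinder is present, so the union is just that shape — 1 connected region; (rotated 45° about Z; rotation is an isometry so areas/perimeters/island counts are preserved). The outline is a single polygon with 16 vertices. Extrusion per mm of travel: 0.4 × 0.12 / (π × 0.875²) = 0.019956. Accumulating E over each segment gives final E = 1.1839.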